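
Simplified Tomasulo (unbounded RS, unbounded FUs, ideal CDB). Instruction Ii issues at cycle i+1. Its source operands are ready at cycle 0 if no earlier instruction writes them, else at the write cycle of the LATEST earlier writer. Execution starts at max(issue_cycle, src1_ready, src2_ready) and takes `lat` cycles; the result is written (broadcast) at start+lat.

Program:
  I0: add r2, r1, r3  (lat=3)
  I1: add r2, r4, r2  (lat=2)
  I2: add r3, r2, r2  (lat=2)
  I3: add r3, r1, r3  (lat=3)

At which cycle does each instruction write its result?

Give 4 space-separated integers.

I0 add r2: issue@1 deps=(None,None) exec_start@1 write@4
I1 add r2: issue@2 deps=(None,0) exec_start@4 write@6
I2 add r3: issue@3 deps=(1,1) exec_start@6 write@8
I3 add r3: issue@4 deps=(None,2) exec_start@8 write@11

Answer: 4 6 8 11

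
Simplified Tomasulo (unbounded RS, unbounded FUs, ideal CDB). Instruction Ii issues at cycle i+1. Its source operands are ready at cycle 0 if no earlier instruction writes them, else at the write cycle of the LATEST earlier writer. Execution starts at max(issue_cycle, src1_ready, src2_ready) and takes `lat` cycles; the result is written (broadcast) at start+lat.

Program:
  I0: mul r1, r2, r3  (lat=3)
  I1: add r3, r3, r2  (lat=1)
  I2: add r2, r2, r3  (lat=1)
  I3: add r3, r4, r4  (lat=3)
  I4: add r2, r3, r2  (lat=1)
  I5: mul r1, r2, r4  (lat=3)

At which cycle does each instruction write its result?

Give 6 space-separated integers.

I0 mul r1: issue@1 deps=(None,None) exec_start@1 write@4
I1 add r3: issue@2 deps=(None,None) exec_start@2 write@3
I2 add r2: issue@3 deps=(None,1) exec_start@3 write@4
I3 add r3: issue@4 deps=(None,None) exec_start@4 write@7
I4 add r2: issue@5 deps=(3,2) exec_start@7 write@8
I5 mul r1: issue@6 deps=(4,None) exec_start@8 write@11

Answer: 4 3 4 7 8 11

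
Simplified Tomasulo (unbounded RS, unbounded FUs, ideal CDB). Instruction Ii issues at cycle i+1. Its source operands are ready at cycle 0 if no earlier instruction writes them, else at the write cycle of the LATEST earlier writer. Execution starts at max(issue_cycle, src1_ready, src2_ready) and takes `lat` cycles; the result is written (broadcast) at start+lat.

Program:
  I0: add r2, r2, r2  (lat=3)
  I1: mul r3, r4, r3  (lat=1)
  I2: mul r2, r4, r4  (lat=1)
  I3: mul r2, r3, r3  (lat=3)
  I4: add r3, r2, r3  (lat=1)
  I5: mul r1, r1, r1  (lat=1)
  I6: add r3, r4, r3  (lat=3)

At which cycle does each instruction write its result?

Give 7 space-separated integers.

Answer: 4 3 4 7 8 7 11

Derivation:
I0 add r2: issue@1 deps=(None,None) exec_start@1 write@4
I1 mul r3: issue@2 deps=(None,None) exec_start@2 write@3
I2 mul r2: issue@3 deps=(None,None) exec_start@3 write@4
I3 mul r2: issue@4 deps=(1,1) exec_start@4 write@7
I4 add r3: issue@5 deps=(3,1) exec_start@7 write@8
I5 mul r1: issue@6 deps=(None,None) exec_start@6 write@7
I6 add r3: issue@7 deps=(None,4) exec_start@8 write@11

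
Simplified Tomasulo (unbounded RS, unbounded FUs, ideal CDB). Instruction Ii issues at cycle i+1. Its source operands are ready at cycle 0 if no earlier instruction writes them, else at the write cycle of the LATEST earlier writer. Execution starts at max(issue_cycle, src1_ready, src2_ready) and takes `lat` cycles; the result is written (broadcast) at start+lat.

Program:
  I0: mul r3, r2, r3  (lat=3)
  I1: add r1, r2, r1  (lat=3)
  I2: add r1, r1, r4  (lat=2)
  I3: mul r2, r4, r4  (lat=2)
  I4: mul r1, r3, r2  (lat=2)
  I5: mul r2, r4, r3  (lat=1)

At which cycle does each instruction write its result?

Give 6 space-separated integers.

Answer: 4 5 7 6 8 7

Derivation:
I0 mul r3: issue@1 deps=(None,None) exec_start@1 write@4
I1 add r1: issue@2 deps=(None,None) exec_start@2 write@5
I2 add r1: issue@3 deps=(1,None) exec_start@5 write@7
I3 mul r2: issue@4 deps=(None,None) exec_start@4 write@6
I4 mul r1: issue@5 deps=(0,3) exec_start@6 write@8
I5 mul r2: issue@6 deps=(None,0) exec_start@6 write@7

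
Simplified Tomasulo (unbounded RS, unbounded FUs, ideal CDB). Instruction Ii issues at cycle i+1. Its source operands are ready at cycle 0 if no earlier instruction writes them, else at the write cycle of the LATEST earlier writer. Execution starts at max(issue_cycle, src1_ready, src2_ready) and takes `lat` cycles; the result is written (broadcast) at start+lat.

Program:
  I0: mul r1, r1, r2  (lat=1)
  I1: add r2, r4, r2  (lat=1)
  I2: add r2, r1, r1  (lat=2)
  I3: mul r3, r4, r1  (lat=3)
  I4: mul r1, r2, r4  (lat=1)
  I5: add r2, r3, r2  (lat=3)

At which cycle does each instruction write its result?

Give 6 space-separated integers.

Answer: 2 3 5 7 6 10

Derivation:
I0 mul r1: issue@1 deps=(None,None) exec_start@1 write@2
I1 add r2: issue@2 deps=(None,None) exec_start@2 write@3
I2 add r2: issue@3 deps=(0,0) exec_start@3 write@5
I3 mul r3: issue@4 deps=(None,0) exec_start@4 write@7
I4 mul r1: issue@5 deps=(2,None) exec_start@5 write@6
I5 add r2: issue@6 deps=(3,2) exec_start@7 write@10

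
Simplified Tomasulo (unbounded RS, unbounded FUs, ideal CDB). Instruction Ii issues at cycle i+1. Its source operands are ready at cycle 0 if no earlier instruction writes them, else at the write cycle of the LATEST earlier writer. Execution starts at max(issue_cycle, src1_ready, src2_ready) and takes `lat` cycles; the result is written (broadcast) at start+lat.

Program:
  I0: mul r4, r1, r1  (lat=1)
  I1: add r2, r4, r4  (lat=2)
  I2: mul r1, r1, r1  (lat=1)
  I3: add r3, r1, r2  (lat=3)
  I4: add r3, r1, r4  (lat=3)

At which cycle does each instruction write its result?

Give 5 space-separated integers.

I0 mul r4: issue@1 deps=(None,None) exec_start@1 write@2
I1 add r2: issue@2 deps=(0,0) exec_start@2 write@4
I2 mul r1: issue@3 deps=(None,None) exec_start@3 write@4
I3 add r3: issue@4 deps=(2,1) exec_start@4 write@7
I4 add r3: issue@5 deps=(2,0) exec_start@5 write@8

Answer: 2 4 4 7 8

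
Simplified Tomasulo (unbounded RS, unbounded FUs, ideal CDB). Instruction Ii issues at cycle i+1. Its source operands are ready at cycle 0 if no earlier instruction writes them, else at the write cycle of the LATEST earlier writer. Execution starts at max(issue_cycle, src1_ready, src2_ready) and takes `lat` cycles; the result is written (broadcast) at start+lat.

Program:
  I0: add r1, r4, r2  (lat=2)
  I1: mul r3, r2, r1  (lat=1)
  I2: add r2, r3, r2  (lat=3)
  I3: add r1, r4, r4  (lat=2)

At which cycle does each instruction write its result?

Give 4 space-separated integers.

I0 add r1: issue@1 deps=(None,None) exec_start@1 write@3
I1 mul r3: issue@2 deps=(None,0) exec_start@3 write@4
I2 add r2: issue@3 deps=(1,None) exec_start@4 write@7
I3 add r1: issue@4 deps=(None,None) exec_start@4 write@6

Answer: 3 4 7 6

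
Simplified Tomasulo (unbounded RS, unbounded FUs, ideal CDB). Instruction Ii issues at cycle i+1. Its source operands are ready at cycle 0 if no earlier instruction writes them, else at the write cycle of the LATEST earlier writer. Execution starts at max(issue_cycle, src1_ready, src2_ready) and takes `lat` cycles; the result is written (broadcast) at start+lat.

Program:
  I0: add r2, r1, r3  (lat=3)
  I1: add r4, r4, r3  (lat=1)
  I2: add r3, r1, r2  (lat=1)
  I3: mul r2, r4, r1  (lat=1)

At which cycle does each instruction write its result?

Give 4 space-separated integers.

Answer: 4 3 5 5

Derivation:
I0 add r2: issue@1 deps=(None,None) exec_start@1 write@4
I1 add r4: issue@2 deps=(None,None) exec_start@2 write@3
I2 add r3: issue@3 deps=(None,0) exec_start@4 write@5
I3 mul r2: issue@4 deps=(1,None) exec_start@4 write@5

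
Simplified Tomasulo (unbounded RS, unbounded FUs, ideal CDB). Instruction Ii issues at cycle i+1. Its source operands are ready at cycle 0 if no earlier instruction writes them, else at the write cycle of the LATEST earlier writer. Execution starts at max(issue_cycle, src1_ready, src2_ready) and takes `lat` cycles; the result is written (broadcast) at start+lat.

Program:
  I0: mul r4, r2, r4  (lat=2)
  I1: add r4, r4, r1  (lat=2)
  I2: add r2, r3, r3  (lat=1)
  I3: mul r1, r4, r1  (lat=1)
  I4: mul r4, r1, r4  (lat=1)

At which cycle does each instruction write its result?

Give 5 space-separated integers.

Answer: 3 5 4 6 7

Derivation:
I0 mul r4: issue@1 deps=(None,None) exec_start@1 write@3
I1 add r4: issue@2 deps=(0,None) exec_start@3 write@5
I2 add r2: issue@3 deps=(None,None) exec_start@3 write@4
I3 mul r1: issue@4 deps=(1,None) exec_start@5 write@6
I4 mul r4: issue@5 deps=(3,1) exec_start@6 write@7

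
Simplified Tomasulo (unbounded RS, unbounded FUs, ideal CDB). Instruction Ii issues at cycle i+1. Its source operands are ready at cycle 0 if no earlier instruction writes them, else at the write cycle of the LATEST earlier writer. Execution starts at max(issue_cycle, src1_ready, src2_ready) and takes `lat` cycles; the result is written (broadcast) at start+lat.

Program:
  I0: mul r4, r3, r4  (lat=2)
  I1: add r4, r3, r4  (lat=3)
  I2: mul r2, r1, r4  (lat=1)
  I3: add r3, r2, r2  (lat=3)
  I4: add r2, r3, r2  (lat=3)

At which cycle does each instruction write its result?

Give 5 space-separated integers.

I0 mul r4: issue@1 deps=(None,None) exec_start@1 write@3
I1 add r4: issue@2 deps=(None,0) exec_start@3 write@6
I2 mul r2: issue@3 deps=(None,1) exec_start@6 write@7
I3 add r3: issue@4 deps=(2,2) exec_start@7 write@10
I4 add r2: issue@5 deps=(3,2) exec_start@10 write@13

Answer: 3 6 7 10 13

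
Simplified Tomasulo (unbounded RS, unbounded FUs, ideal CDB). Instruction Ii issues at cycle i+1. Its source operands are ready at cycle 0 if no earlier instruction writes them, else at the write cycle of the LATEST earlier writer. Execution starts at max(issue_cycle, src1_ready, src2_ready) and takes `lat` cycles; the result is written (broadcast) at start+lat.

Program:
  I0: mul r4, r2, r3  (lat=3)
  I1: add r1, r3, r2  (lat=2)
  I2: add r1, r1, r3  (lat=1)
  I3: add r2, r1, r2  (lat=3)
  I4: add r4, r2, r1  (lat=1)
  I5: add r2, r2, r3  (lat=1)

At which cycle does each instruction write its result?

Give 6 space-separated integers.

I0 mul r4: issue@1 deps=(None,None) exec_start@1 write@4
I1 add r1: issue@2 deps=(None,None) exec_start@2 write@4
I2 add r1: issue@3 deps=(1,None) exec_start@4 write@5
I3 add r2: issue@4 deps=(2,None) exec_start@5 write@8
I4 add r4: issue@5 deps=(3,2) exec_start@8 write@9
I5 add r2: issue@6 deps=(3,None) exec_start@8 write@9

Answer: 4 4 5 8 9 9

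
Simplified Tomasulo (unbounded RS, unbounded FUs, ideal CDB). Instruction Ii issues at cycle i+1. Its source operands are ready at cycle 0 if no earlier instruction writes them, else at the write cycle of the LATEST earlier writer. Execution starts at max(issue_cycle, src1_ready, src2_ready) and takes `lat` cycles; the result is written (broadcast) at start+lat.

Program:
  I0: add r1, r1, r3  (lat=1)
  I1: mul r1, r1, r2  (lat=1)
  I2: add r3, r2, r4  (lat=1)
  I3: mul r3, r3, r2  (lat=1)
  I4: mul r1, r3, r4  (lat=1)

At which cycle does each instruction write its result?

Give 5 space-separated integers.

Answer: 2 3 4 5 6

Derivation:
I0 add r1: issue@1 deps=(None,None) exec_start@1 write@2
I1 mul r1: issue@2 deps=(0,None) exec_start@2 write@3
I2 add r3: issue@3 deps=(None,None) exec_start@3 write@4
I3 mul r3: issue@4 deps=(2,None) exec_start@4 write@5
I4 mul r1: issue@5 deps=(3,None) exec_start@5 write@6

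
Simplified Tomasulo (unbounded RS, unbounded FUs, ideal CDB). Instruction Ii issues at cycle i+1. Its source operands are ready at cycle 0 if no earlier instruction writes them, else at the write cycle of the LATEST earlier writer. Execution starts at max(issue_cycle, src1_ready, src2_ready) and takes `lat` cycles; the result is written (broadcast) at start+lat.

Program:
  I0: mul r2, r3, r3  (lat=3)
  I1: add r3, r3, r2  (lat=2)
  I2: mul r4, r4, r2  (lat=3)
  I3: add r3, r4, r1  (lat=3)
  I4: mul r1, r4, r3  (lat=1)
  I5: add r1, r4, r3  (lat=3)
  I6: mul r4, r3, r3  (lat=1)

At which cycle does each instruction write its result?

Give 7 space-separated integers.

Answer: 4 6 7 10 11 13 11

Derivation:
I0 mul r2: issue@1 deps=(None,None) exec_start@1 write@4
I1 add r3: issue@2 deps=(None,0) exec_start@4 write@6
I2 mul r4: issue@3 deps=(None,0) exec_start@4 write@7
I3 add r3: issue@4 deps=(2,None) exec_start@7 write@10
I4 mul r1: issue@5 deps=(2,3) exec_start@10 write@11
I5 add r1: issue@6 deps=(2,3) exec_start@10 write@13
I6 mul r4: issue@7 deps=(3,3) exec_start@10 write@11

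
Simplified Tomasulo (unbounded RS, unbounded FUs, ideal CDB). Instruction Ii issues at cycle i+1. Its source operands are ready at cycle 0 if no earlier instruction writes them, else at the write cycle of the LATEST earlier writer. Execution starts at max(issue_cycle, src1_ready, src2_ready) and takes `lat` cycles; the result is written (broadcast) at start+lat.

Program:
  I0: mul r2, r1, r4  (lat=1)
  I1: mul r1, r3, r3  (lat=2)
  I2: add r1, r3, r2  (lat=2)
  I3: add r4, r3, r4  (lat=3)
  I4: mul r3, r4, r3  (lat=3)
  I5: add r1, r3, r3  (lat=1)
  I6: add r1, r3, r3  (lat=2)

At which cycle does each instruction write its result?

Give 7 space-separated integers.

I0 mul r2: issue@1 deps=(None,None) exec_start@1 write@2
I1 mul r1: issue@2 deps=(None,None) exec_start@2 write@4
I2 add r1: issue@3 deps=(None,0) exec_start@3 write@5
I3 add r4: issue@4 deps=(None,None) exec_start@4 write@7
I4 mul r3: issue@5 deps=(3,None) exec_start@7 write@10
I5 add r1: issue@6 deps=(4,4) exec_start@10 write@11
I6 add r1: issue@7 deps=(4,4) exec_start@10 write@12

Answer: 2 4 5 7 10 11 12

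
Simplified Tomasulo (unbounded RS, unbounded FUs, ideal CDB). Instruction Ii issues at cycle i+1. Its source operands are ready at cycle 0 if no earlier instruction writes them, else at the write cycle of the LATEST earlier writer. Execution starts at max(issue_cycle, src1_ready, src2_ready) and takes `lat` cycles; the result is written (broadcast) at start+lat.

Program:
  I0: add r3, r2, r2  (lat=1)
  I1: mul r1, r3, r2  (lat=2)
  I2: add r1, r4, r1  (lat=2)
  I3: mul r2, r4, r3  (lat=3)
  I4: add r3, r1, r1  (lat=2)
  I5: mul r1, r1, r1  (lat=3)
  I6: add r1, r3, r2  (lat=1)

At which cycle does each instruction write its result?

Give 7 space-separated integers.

I0 add r3: issue@1 deps=(None,None) exec_start@1 write@2
I1 mul r1: issue@2 deps=(0,None) exec_start@2 write@4
I2 add r1: issue@3 deps=(None,1) exec_start@4 write@6
I3 mul r2: issue@4 deps=(None,0) exec_start@4 write@7
I4 add r3: issue@5 deps=(2,2) exec_start@6 write@8
I5 mul r1: issue@6 deps=(2,2) exec_start@6 write@9
I6 add r1: issue@7 deps=(4,3) exec_start@8 write@9

Answer: 2 4 6 7 8 9 9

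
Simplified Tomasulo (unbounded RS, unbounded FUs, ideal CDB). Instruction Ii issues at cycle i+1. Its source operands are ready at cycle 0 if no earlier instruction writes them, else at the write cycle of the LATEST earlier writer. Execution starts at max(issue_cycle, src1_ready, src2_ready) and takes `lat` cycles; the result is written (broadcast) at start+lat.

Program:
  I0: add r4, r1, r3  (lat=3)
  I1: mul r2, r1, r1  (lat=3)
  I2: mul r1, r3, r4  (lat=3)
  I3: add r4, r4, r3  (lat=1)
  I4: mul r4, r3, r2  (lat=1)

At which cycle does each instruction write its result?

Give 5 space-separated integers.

Answer: 4 5 7 5 6

Derivation:
I0 add r4: issue@1 deps=(None,None) exec_start@1 write@4
I1 mul r2: issue@2 deps=(None,None) exec_start@2 write@5
I2 mul r1: issue@3 deps=(None,0) exec_start@4 write@7
I3 add r4: issue@4 deps=(0,None) exec_start@4 write@5
I4 mul r4: issue@5 deps=(None,1) exec_start@5 write@6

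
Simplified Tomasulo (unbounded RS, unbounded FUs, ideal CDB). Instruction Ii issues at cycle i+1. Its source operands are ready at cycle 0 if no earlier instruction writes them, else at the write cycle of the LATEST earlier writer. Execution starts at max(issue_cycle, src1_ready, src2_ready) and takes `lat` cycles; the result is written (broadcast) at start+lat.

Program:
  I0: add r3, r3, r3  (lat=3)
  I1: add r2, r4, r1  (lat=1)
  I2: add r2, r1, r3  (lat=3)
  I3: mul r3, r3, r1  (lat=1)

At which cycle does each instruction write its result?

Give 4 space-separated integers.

Answer: 4 3 7 5

Derivation:
I0 add r3: issue@1 deps=(None,None) exec_start@1 write@4
I1 add r2: issue@2 deps=(None,None) exec_start@2 write@3
I2 add r2: issue@3 deps=(None,0) exec_start@4 write@7
I3 mul r3: issue@4 deps=(0,None) exec_start@4 write@5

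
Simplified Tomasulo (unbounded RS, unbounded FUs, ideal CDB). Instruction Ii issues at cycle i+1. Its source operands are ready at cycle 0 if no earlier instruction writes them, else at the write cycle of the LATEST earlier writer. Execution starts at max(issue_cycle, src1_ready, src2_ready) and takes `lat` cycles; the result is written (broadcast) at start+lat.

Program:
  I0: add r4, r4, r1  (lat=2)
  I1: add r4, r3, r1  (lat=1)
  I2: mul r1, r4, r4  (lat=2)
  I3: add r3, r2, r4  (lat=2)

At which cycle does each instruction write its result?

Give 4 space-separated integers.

I0 add r4: issue@1 deps=(None,None) exec_start@1 write@3
I1 add r4: issue@2 deps=(None,None) exec_start@2 write@3
I2 mul r1: issue@3 deps=(1,1) exec_start@3 write@5
I3 add r3: issue@4 deps=(None,1) exec_start@4 write@6

Answer: 3 3 5 6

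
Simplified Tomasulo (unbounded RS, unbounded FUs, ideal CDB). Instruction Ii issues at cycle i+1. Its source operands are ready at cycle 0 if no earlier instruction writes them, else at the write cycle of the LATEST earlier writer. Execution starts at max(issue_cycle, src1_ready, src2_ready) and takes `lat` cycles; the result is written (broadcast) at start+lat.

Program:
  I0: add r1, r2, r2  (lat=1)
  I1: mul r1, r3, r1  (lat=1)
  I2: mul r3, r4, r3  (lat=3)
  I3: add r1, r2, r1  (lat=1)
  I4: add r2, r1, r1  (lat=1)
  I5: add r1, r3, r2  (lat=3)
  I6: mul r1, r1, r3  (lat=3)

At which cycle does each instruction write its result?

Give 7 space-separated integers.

Answer: 2 3 6 5 6 9 12

Derivation:
I0 add r1: issue@1 deps=(None,None) exec_start@1 write@2
I1 mul r1: issue@2 deps=(None,0) exec_start@2 write@3
I2 mul r3: issue@3 deps=(None,None) exec_start@3 write@6
I3 add r1: issue@4 deps=(None,1) exec_start@4 write@5
I4 add r2: issue@5 deps=(3,3) exec_start@5 write@6
I5 add r1: issue@6 deps=(2,4) exec_start@6 write@9
I6 mul r1: issue@7 deps=(5,2) exec_start@9 write@12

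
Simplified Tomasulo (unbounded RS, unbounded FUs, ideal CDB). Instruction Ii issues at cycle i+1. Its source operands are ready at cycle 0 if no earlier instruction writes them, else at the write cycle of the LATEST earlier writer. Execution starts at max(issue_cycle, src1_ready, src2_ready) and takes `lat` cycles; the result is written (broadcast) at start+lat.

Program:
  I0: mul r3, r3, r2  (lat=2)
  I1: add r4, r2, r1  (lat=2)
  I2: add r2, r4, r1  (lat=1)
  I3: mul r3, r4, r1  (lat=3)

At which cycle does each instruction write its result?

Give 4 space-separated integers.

I0 mul r3: issue@1 deps=(None,None) exec_start@1 write@3
I1 add r4: issue@2 deps=(None,None) exec_start@2 write@4
I2 add r2: issue@3 deps=(1,None) exec_start@4 write@5
I3 mul r3: issue@4 deps=(1,None) exec_start@4 write@7

Answer: 3 4 5 7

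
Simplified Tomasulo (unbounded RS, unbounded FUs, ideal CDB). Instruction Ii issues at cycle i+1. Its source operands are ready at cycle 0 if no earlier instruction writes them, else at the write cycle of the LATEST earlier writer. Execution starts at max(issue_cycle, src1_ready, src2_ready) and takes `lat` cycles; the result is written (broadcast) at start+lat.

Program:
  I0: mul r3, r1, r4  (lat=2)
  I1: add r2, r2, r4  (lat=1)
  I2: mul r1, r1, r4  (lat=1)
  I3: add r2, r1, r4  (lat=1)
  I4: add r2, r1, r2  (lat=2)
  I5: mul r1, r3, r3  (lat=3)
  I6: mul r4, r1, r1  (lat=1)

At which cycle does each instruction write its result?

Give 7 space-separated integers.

Answer: 3 3 4 5 7 9 10

Derivation:
I0 mul r3: issue@1 deps=(None,None) exec_start@1 write@3
I1 add r2: issue@2 deps=(None,None) exec_start@2 write@3
I2 mul r1: issue@3 deps=(None,None) exec_start@3 write@4
I3 add r2: issue@4 deps=(2,None) exec_start@4 write@5
I4 add r2: issue@5 deps=(2,3) exec_start@5 write@7
I5 mul r1: issue@6 deps=(0,0) exec_start@6 write@9
I6 mul r4: issue@7 deps=(5,5) exec_start@9 write@10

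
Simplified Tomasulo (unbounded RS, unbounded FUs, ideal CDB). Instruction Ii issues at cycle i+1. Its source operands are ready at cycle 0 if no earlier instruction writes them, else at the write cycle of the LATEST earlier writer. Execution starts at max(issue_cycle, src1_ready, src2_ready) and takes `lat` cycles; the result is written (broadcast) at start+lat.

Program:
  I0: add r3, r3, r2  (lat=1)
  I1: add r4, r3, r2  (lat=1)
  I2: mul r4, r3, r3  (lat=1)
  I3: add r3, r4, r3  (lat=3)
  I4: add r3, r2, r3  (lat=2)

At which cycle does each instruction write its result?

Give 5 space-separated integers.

Answer: 2 3 4 7 9

Derivation:
I0 add r3: issue@1 deps=(None,None) exec_start@1 write@2
I1 add r4: issue@2 deps=(0,None) exec_start@2 write@3
I2 mul r4: issue@3 deps=(0,0) exec_start@3 write@4
I3 add r3: issue@4 deps=(2,0) exec_start@4 write@7
I4 add r3: issue@5 deps=(None,3) exec_start@7 write@9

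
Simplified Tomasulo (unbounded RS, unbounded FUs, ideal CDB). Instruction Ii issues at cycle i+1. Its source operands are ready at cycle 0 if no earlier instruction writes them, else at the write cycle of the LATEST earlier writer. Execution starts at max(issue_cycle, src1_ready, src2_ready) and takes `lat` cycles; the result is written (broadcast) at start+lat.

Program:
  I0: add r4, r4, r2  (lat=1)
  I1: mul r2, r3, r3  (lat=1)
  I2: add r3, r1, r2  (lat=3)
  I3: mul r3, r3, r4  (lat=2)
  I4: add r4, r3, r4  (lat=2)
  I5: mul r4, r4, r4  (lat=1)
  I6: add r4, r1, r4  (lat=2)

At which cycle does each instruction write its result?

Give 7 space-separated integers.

Answer: 2 3 6 8 10 11 13

Derivation:
I0 add r4: issue@1 deps=(None,None) exec_start@1 write@2
I1 mul r2: issue@2 deps=(None,None) exec_start@2 write@3
I2 add r3: issue@3 deps=(None,1) exec_start@3 write@6
I3 mul r3: issue@4 deps=(2,0) exec_start@6 write@8
I4 add r4: issue@5 deps=(3,0) exec_start@8 write@10
I5 mul r4: issue@6 deps=(4,4) exec_start@10 write@11
I6 add r4: issue@7 deps=(None,5) exec_start@11 write@13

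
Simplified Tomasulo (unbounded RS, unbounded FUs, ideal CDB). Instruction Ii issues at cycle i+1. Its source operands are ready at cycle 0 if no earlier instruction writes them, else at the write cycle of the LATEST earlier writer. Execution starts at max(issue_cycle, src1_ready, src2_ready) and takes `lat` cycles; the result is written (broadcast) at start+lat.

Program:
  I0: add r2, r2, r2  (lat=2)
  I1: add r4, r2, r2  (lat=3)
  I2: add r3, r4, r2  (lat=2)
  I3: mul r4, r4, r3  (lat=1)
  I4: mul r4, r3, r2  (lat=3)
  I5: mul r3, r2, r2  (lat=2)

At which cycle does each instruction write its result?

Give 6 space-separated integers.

Answer: 3 6 8 9 11 8

Derivation:
I0 add r2: issue@1 deps=(None,None) exec_start@1 write@3
I1 add r4: issue@2 deps=(0,0) exec_start@3 write@6
I2 add r3: issue@3 deps=(1,0) exec_start@6 write@8
I3 mul r4: issue@4 deps=(1,2) exec_start@8 write@9
I4 mul r4: issue@5 deps=(2,0) exec_start@8 write@11
I5 mul r3: issue@6 deps=(0,0) exec_start@6 write@8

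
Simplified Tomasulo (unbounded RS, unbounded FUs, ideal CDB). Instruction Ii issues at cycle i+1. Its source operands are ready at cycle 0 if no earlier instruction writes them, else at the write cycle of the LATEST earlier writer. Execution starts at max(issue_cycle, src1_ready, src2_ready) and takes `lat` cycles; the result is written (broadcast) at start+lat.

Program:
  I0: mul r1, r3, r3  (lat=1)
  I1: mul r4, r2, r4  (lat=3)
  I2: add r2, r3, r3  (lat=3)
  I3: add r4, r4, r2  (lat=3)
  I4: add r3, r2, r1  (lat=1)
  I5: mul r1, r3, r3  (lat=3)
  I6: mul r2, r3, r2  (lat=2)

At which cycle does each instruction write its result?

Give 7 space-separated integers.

Answer: 2 5 6 9 7 10 9

Derivation:
I0 mul r1: issue@1 deps=(None,None) exec_start@1 write@2
I1 mul r4: issue@2 deps=(None,None) exec_start@2 write@5
I2 add r2: issue@3 deps=(None,None) exec_start@3 write@6
I3 add r4: issue@4 deps=(1,2) exec_start@6 write@9
I4 add r3: issue@5 deps=(2,0) exec_start@6 write@7
I5 mul r1: issue@6 deps=(4,4) exec_start@7 write@10
I6 mul r2: issue@7 deps=(4,2) exec_start@7 write@9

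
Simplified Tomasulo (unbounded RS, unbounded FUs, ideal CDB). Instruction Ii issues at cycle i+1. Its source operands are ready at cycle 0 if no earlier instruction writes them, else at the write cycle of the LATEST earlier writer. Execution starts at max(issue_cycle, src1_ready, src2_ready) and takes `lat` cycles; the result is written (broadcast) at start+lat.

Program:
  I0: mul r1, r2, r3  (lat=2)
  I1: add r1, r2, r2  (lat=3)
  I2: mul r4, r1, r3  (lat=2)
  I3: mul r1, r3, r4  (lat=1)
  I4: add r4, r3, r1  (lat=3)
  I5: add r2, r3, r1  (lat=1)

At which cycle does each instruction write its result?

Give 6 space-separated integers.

Answer: 3 5 7 8 11 9

Derivation:
I0 mul r1: issue@1 deps=(None,None) exec_start@1 write@3
I1 add r1: issue@2 deps=(None,None) exec_start@2 write@5
I2 mul r4: issue@3 deps=(1,None) exec_start@5 write@7
I3 mul r1: issue@4 deps=(None,2) exec_start@7 write@8
I4 add r4: issue@5 deps=(None,3) exec_start@8 write@11
I5 add r2: issue@6 deps=(None,3) exec_start@8 write@9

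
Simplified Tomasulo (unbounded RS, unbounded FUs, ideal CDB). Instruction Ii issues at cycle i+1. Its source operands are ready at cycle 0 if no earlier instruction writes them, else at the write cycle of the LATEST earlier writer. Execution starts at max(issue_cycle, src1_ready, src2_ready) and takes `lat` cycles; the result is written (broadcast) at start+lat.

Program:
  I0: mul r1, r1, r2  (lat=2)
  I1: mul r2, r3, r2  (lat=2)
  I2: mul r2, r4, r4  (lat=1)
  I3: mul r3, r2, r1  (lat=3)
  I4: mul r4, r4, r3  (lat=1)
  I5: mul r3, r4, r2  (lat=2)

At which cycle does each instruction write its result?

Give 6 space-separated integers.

Answer: 3 4 4 7 8 10

Derivation:
I0 mul r1: issue@1 deps=(None,None) exec_start@1 write@3
I1 mul r2: issue@2 deps=(None,None) exec_start@2 write@4
I2 mul r2: issue@3 deps=(None,None) exec_start@3 write@4
I3 mul r3: issue@4 deps=(2,0) exec_start@4 write@7
I4 mul r4: issue@5 deps=(None,3) exec_start@7 write@8
I5 mul r3: issue@6 deps=(4,2) exec_start@8 write@10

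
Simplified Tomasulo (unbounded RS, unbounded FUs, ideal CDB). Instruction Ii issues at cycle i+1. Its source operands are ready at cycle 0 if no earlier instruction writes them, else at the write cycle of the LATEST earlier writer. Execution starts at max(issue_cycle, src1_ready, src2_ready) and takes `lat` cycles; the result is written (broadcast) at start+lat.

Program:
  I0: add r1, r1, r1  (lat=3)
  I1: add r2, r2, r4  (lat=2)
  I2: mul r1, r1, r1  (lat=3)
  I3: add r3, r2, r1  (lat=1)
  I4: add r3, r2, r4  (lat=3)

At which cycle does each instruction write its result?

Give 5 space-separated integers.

Answer: 4 4 7 8 8

Derivation:
I0 add r1: issue@1 deps=(None,None) exec_start@1 write@4
I1 add r2: issue@2 deps=(None,None) exec_start@2 write@4
I2 mul r1: issue@3 deps=(0,0) exec_start@4 write@7
I3 add r3: issue@4 deps=(1,2) exec_start@7 write@8
I4 add r3: issue@5 deps=(1,None) exec_start@5 write@8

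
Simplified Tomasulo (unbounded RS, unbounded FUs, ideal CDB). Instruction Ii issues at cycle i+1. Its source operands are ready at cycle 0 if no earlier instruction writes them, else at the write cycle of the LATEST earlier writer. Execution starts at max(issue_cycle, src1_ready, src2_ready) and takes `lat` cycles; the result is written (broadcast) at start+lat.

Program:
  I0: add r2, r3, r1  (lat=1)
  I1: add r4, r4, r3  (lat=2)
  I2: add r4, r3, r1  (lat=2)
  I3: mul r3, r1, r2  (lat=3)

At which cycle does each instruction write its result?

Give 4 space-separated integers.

I0 add r2: issue@1 deps=(None,None) exec_start@1 write@2
I1 add r4: issue@2 deps=(None,None) exec_start@2 write@4
I2 add r4: issue@3 deps=(None,None) exec_start@3 write@5
I3 mul r3: issue@4 deps=(None,0) exec_start@4 write@7

Answer: 2 4 5 7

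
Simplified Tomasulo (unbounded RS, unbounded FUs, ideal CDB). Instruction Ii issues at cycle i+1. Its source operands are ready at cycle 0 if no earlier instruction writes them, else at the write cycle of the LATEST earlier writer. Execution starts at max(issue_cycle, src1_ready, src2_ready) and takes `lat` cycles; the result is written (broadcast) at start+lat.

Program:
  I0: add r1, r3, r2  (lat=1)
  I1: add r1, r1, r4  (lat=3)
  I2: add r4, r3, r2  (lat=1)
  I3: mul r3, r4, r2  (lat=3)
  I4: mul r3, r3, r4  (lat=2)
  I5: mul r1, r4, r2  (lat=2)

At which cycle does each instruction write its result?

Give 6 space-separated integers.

Answer: 2 5 4 7 9 8

Derivation:
I0 add r1: issue@1 deps=(None,None) exec_start@1 write@2
I1 add r1: issue@2 deps=(0,None) exec_start@2 write@5
I2 add r4: issue@3 deps=(None,None) exec_start@3 write@4
I3 mul r3: issue@4 deps=(2,None) exec_start@4 write@7
I4 mul r3: issue@5 deps=(3,2) exec_start@7 write@9
I5 mul r1: issue@6 deps=(2,None) exec_start@6 write@8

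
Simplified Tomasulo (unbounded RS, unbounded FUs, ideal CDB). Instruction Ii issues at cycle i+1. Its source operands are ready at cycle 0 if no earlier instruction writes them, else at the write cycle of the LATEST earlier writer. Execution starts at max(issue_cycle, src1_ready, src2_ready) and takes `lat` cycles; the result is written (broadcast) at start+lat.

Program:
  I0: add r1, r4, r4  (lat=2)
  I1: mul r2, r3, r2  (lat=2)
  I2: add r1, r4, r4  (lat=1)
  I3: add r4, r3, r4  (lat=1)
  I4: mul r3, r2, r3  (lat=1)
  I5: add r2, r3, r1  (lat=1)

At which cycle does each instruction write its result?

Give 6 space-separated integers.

I0 add r1: issue@1 deps=(None,None) exec_start@1 write@3
I1 mul r2: issue@2 deps=(None,None) exec_start@2 write@4
I2 add r1: issue@3 deps=(None,None) exec_start@3 write@4
I3 add r4: issue@4 deps=(None,None) exec_start@4 write@5
I4 mul r3: issue@5 deps=(1,None) exec_start@5 write@6
I5 add r2: issue@6 deps=(4,2) exec_start@6 write@7

Answer: 3 4 4 5 6 7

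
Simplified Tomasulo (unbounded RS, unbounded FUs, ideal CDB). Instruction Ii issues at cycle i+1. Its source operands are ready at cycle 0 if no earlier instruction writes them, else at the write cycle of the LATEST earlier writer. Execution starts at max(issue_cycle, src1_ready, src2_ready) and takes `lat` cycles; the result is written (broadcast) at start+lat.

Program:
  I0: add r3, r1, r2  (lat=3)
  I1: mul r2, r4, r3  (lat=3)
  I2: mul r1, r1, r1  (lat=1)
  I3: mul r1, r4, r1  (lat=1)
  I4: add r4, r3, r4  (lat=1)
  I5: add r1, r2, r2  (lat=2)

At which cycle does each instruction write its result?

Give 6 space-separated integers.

Answer: 4 7 4 5 6 9

Derivation:
I0 add r3: issue@1 deps=(None,None) exec_start@1 write@4
I1 mul r2: issue@2 deps=(None,0) exec_start@4 write@7
I2 mul r1: issue@3 deps=(None,None) exec_start@3 write@4
I3 mul r1: issue@4 deps=(None,2) exec_start@4 write@5
I4 add r4: issue@5 deps=(0,None) exec_start@5 write@6
I5 add r1: issue@6 deps=(1,1) exec_start@7 write@9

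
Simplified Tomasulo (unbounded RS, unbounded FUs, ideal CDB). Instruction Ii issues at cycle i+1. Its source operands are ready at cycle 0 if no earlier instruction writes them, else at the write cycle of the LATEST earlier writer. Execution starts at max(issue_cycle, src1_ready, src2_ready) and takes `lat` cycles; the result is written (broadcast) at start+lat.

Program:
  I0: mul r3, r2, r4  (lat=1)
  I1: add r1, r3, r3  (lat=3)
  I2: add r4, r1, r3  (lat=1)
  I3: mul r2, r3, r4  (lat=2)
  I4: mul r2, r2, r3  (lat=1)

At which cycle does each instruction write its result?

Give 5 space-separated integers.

I0 mul r3: issue@1 deps=(None,None) exec_start@1 write@2
I1 add r1: issue@2 deps=(0,0) exec_start@2 write@5
I2 add r4: issue@3 deps=(1,0) exec_start@5 write@6
I3 mul r2: issue@4 deps=(0,2) exec_start@6 write@8
I4 mul r2: issue@5 deps=(3,0) exec_start@8 write@9

Answer: 2 5 6 8 9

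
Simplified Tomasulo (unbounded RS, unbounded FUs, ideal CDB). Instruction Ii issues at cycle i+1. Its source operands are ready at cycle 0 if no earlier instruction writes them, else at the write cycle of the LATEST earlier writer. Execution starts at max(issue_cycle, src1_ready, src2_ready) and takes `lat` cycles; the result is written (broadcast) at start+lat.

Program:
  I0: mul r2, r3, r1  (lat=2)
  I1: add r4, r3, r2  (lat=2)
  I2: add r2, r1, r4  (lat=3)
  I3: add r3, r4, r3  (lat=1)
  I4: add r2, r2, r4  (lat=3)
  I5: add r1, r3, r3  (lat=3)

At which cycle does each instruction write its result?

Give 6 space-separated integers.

I0 mul r2: issue@1 deps=(None,None) exec_start@1 write@3
I1 add r4: issue@2 deps=(None,0) exec_start@3 write@5
I2 add r2: issue@3 deps=(None,1) exec_start@5 write@8
I3 add r3: issue@4 deps=(1,None) exec_start@5 write@6
I4 add r2: issue@5 deps=(2,1) exec_start@8 write@11
I5 add r1: issue@6 deps=(3,3) exec_start@6 write@9

Answer: 3 5 8 6 11 9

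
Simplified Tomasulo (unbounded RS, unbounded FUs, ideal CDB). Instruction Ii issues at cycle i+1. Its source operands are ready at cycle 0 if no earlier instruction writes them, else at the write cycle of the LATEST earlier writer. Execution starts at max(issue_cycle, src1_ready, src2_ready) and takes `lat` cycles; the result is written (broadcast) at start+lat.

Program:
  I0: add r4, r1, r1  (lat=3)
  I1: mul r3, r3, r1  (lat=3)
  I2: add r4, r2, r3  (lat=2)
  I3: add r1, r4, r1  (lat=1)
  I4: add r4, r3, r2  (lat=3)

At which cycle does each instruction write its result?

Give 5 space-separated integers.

I0 add r4: issue@1 deps=(None,None) exec_start@1 write@4
I1 mul r3: issue@2 deps=(None,None) exec_start@2 write@5
I2 add r4: issue@3 deps=(None,1) exec_start@5 write@7
I3 add r1: issue@4 deps=(2,None) exec_start@7 write@8
I4 add r4: issue@5 deps=(1,None) exec_start@5 write@8

Answer: 4 5 7 8 8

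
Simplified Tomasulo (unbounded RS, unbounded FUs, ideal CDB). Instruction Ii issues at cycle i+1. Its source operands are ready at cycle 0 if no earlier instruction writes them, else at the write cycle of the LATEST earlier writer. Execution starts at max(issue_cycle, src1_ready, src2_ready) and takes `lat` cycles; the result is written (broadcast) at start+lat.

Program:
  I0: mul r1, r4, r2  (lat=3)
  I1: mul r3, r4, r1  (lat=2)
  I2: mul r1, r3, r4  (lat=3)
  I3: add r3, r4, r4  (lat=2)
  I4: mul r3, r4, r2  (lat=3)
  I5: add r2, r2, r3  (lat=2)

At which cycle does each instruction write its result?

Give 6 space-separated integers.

I0 mul r1: issue@1 deps=(None,None) exec_start@1 write@4
I1 mul r3: issue@2 deps=(None,0) exec_start@4 write@6
I2 mul r1: issue@3 deps=(1,None) exec_start@6 write@9
I3 add r3: issue@4 deps=(None,None) exec_start@4 write@6
I4 mul r3: issue@5 deps=(None,None) exec_start@5 write@8
I5 add r2: issue@6 deps=(None,4) exec_start@8 write@10

Answer: 4 6 9 6 8 10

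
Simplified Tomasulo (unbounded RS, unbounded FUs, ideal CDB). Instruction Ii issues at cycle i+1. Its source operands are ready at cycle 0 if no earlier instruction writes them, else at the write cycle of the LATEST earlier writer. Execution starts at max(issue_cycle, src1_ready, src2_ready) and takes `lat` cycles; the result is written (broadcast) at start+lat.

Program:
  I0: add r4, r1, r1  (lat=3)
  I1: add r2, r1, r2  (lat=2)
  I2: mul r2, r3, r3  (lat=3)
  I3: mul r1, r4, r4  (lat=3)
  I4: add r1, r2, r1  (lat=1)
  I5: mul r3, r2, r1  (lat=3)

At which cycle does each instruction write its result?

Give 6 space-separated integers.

Answer: 4 4 6 7 8 11

Derivation:
I0 add r4: issue@1 deps=(None,None) exec_start@1 write@4
I1 add r2: issue@2 deps=(None,None) exec_start@2 write@4
I2 mul r2: issue@3 deps=(None,None) exec_start@3 write@6
I3 mul r1: issue@4 deps=(0,0) exec_start@4 write@7
I4 add r1: issue@5 deps=(2,3) exec_start@7 write@8
I5 mul r3: issue@6 deps=(2,4) exec_start@8 write@11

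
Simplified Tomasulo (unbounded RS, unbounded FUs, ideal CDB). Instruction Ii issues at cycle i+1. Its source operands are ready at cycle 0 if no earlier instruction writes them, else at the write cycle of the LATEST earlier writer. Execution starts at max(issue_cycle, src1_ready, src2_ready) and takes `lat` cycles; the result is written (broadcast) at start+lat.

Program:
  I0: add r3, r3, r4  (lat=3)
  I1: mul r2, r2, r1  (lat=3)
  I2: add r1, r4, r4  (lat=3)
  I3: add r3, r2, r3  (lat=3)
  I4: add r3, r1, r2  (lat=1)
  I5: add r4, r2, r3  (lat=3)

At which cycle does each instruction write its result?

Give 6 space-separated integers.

I0 add r3: issue@1 deps=(None,None) exec_start@1 write@4
I1 mul r2: issue@2 deps=(None,None) exec_start@2 write@5
I2 add r1: issue@3 deps=(None,None) exec_start@3 write@6
I3 add r3: issue@4 deps=(1,0) exec_start@5 write@8
I4 add r3: issue@5 deps=(2,1) exec_start@6 write@7
I5 add r4: issue@6 deps=(1,4) exec_start@7 write@10

Answer: 4 5 6 8 7 10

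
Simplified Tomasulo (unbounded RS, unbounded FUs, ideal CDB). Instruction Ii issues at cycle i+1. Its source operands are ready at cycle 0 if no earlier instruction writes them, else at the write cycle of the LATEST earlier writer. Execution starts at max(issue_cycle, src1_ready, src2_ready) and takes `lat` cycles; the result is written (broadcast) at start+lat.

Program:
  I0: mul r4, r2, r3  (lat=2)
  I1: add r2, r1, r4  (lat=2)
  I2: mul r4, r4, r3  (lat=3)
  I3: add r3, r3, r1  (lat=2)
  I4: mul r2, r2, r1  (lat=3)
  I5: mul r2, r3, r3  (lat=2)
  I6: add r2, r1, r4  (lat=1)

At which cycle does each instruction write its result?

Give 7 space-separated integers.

I0 mul r4: issue@1 deps=(None,None) exec_start@1 write@3
I1 add r2: issue@2 deps=(None,0) exec_start@3 write@5
I2 mul r4: issue@3 deps=(0,None) exec_start@3 write@6
I3 add r3: issue@4 deps=(None,None) exec_start@4 write@6
I4 mul r2: issue@5 deps=(1,None) exec_start@5 write@8
I5 mul r2: issue@6 deps=(3,3) exec_start@6 write@8
I6 add r2: issue@7 deps=(None,2) exec_start@7 write@8

Answer: 3 5 6 6 8 8 8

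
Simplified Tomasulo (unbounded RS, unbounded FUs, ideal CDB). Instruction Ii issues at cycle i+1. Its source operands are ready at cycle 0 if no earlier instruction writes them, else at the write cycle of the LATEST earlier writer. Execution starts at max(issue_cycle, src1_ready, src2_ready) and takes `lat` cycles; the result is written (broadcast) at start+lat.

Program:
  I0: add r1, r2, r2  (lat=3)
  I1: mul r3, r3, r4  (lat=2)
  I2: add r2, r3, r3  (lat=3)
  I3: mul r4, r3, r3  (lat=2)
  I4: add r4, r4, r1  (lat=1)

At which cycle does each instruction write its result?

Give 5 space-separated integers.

I0 add r1: issue@1 deps=(None,None) exec_start@1 write@4
I1 mul r3: issue@2 deps=(None,None) exec_start@2 write@4
I2 add r2: issue@3 deps=(1,1) exec_start@4 write@7
I3 mul r4: issue@4 deps=(1,1) exec_start@4 write@6
I4 add r4: issue@5 deps=(3,0) exec_start@6 write@7

Answer: 4 4 7 6 7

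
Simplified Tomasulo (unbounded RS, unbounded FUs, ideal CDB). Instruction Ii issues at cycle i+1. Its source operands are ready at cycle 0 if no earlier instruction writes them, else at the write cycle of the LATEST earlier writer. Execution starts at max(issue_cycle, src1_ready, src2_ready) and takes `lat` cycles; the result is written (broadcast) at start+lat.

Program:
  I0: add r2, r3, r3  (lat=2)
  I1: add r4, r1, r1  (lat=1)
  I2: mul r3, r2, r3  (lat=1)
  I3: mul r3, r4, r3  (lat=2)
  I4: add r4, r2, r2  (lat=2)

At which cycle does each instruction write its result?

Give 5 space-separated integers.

Answer: 3 3 4 6 7

Derivation:
I0 add r2: issue@1 deps=(None,None) exec_start@1 write@3
I1 add r4: issue@2 deps=(None,None) exec_start@2 write@3
I2 mul r3: issue@3 deps=(0,None) exec_start@3 write@4
I3 mul r3: issue@4 deps=(1,2) exec_start@4 write@6
I4 add r4: issue@5 deps=(0,0) exec_start@5 write@7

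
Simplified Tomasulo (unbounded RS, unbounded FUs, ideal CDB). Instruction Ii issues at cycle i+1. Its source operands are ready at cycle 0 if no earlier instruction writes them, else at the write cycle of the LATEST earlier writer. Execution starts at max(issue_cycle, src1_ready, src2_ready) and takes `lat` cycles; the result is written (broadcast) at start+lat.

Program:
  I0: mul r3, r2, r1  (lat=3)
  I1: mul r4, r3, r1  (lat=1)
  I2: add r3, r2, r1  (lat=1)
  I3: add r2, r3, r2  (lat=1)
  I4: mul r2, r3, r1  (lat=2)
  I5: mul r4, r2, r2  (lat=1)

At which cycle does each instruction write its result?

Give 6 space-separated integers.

I0 mul r3: issue@1 deps=(None,None) exec_start@1 write@4
I1 mul r4: issue@2 deps=(0,None) exec_start@4 write@5
I2 add r3: issue@3 deps=(None,None) exec_start@3 write@4
I3 add r2: issue@4 deps=(2,None) exec_start@4 write@5
I4 mul r2: issue@5 deps=(2,None) exec_start@5 write@7
I5 mul r4: issue@6 deps=(4,4) exec_start@7 write@8

Answer: 4 5 4 5 7 8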